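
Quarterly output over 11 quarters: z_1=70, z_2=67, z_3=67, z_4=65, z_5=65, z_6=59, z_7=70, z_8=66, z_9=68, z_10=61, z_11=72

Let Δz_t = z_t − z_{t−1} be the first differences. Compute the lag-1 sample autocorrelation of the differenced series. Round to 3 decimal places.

-0.578

First differences Δz: -3, 0, -2, 0, -6, 11, -4, 2, -7, 11
Mean of differences = 0.2000
Numerator Σ(Δz_t−Δz̄)(Δz_{t+1}−Δz̄) = -207.8400
Denominator Σ(Δz_t−Δz̄)² = 359.6000
r_1(Δz) = -207.8400 / 359.6000 = -0.578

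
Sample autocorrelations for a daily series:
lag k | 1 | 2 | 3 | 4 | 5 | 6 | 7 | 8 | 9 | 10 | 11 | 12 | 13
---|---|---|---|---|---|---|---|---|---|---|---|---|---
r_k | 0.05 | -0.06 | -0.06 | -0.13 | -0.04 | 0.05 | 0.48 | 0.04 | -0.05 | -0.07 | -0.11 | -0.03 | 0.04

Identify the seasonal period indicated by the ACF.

The largest autocorrelation is r_7 = 0.48; the remaining lags stay at or below 0.05.
The dominant spike at lag 7 indicates a seasonal period of 7.

7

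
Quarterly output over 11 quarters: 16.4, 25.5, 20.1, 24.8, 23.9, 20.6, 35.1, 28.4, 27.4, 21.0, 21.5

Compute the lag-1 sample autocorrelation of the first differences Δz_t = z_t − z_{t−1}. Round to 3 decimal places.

-0.474

First differences Δz: 9.1, -5.4, 4.7, -0.9, -3.3, 14.5, -6.7, -1.0, -6.4, 0.5
Mean of differences = 0.5100
Numerator Σ(Δz_t−Δz̄)(Δz_{t+1}−Δz̄) = -208.8451
Denominator Σ(Δz_t−Δz̄)² = 440.5090
r_1(Δz) = -208.8451 / 440.5090 = -0.474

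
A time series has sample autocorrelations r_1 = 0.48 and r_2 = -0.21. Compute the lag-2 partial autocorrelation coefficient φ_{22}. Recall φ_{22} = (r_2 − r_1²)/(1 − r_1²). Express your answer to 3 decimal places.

-0.572

φ_{22} = (r_2 − r_1²) / (1 − r_1²)
r_1² = (0.48)² = 0.2304
Numerator = -0.21 − 0.2304 = -0.4404; denominator = 1 − 0.2304 = 0.7696
φ_{22} = -0.4404 / 0.7696 = -0.572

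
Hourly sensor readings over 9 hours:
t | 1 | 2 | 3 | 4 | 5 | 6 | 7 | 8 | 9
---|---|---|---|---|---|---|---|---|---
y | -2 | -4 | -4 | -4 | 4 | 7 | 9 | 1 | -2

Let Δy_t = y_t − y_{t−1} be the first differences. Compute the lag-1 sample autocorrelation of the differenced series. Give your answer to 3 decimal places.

0.247

First differences Δy: -2, 0, 0, 8, 3, 2, -8, -3
Mean of differences = 0.0000
Numerator Σ(Δy_t−Δȳ)(Δy_{t+1}−Δȳ) = 38.0000
Denominator Σ(Δy_t−Δȳ)² = 154.0000
r_1(Δy) = 38.0000 / 154.0000 = 0.247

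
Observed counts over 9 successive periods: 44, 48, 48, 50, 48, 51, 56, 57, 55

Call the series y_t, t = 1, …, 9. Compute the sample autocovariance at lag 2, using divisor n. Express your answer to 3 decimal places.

Mean ȳ = (44 + 48 + 48 + 50 + 48 + 51 + 56 + 57 + 55)/9 = 50.7778
Σ_{t=1}^{7}(y_t−ȳ)(y_{t+2}−ȳ) = 37.4568
γ_2 = 37.4568 / 9 = 4.162

4.162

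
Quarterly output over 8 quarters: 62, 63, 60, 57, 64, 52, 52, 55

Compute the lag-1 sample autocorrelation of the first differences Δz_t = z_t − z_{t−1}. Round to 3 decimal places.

-0.519

First differences Δz: 1, -3, -3, 7, -12, 0, 3
Mean of differences = -1.0000
Numerator Σ(Δz_t−Δz̄)(Δz_{t+1}−Δz̄) = -111.0000
Denominator Σ(Δz_t−Δz̄)² = 214.0000
r_1(Δz) = -111.0000 / 214.0000 = -0.519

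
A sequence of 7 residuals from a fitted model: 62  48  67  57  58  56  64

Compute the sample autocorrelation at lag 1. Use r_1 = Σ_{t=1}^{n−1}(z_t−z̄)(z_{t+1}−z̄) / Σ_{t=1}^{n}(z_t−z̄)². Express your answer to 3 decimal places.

-0.637

Mean z̄ = (62 + 48 + 67 + 57 + 58 + 56 + 64)/7 = 58.8571
Deviations from mean: 3.1429, -10.8571, 8.1429, -1.8571, -0.8571, -2.8571, 5.1429
Numerator Σ_{t=1}^{6}(z_t−z̄)(z_{t+1}−z̄) = -148.3061
Denominator Σ(z_t−z̄)² = 232.8571
r_1 = -148.3061 / 232.8571 = -0.637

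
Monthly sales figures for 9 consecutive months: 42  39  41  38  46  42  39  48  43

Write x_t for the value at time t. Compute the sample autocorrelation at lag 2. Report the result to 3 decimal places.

-0.080

Mean x̄ = (42 + 39 + 41 + 38 + 46 + 42 + 39 + 48 + 43)/9 = 42.0000
Σ(x_t−x̄)(x_{t+2}−x̄) = (0.0000) + (12.0000) + (-4.0000) + (0.0000) + (-12.0000) + (0.0000) + (-3.0000) = -7.0000
Denominator Σ(x_t−x̄)² = 88.0000
r_2 = -7.0000 / 88.0000 = -0.080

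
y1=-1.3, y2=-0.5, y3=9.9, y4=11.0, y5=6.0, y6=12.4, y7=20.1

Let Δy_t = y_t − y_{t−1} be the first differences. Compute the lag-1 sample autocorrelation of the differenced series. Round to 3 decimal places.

-0.171

First differences Δy: 0.8, 10.4, 1.1, -5.0, 6.4, 7.7
Mean of differences = 3.5667
Numerator Σ(Δy_t−Δȳ)(Δy_{t+1}−Δȳ) = -27.1911
Denominator Σ(Δy_t−Δȳ)² = 158.9333
r_1(Δy) = -27.1911 / 158.9333 = -0.171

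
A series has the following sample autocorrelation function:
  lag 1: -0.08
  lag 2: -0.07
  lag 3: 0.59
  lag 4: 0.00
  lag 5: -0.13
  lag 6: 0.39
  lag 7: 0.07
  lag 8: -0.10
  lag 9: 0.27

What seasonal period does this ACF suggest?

3

The largest autocorrelation is r_3 = 0.59, with weaker echoes at lags 6 (0.39) and 9 (0.27); the remaining lags stay at or below 0.07.
The dominant spike at lag 3 indicates a seasonal period of 3.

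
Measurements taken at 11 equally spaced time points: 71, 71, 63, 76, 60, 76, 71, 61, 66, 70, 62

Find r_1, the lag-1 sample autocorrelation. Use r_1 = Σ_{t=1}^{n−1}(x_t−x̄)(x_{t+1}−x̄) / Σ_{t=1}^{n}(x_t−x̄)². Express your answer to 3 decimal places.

-0.513

Mean x̄ = (71 + 71 + 63 + 76 + 60 + 76 + 71 + 61 + 66 + 70 + 62)/11 = 67.9091
Numerator Σ_{t=1}^{10}(x_t−x̄)(x_{t+1}−x̄) = -172.8264
Denominator Σ(x_t−x̄)² = 336.9091
r_1 = -172.8264 / 336.9091 = -0.513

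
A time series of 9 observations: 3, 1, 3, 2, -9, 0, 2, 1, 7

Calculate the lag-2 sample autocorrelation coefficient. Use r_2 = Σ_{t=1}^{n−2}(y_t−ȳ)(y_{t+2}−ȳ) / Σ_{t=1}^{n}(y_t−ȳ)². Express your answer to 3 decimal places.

Mean ȳ = (3 + 1 + 3 + 2 − 9 + 0 + 2 + 1 + 7)/9 = 1.1111
Σ(y_t−ȳ)(y_{t+2}−ȳ) = (3.5679) + (-0.0988) + (-19.0988) + (-0.9877) + (-8.9877) + (0.1235) + (5.2346) = -20.2469
Denominator Σ(y_t−ȳ)² = 146.8889
r_2 = -20.2469 / 146.8889 = -0.138

-0.138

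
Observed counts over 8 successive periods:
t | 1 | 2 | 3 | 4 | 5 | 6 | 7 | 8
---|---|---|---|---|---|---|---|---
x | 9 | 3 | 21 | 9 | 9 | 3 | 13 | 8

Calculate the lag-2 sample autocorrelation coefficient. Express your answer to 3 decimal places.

0.015

Mean x̄ = (9 + 3 + 21 + 9 + 9 + 3 + 13 + 8)/8 = 9.3750
Deviations from mean: -0.3750, -6.3750, 11.6250, -0.3750, -0.3750, -6.3750, 3.6250, -1.3750
Numerator Σ_{t=1}^{6}(x_t−x̄)(x_{t+2}−x̄) = 3.4688
Denominator Σ(x_t−x̄)² = 231.8750
r_2 = 3.4688 / 231.8750 = 0.015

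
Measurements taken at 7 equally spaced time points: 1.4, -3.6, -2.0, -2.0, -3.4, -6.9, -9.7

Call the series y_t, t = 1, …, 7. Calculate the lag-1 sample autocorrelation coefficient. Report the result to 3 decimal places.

0.286

Mean ȳ = (1.4 − 3.6 − 2.0 − 2.0 − 3.4 − 6.9 − 9.7)/7 = -3.7429
Deviations from mean: 5.1429, 0.1429, 1.7429, 1.7429, 0.3429, -3.1571, -5.9571
Σ(y_t−ȳ)(y_{t+1}−ȳ) = (0.7347) + (0.2490) + (3.0376) + (0.5976) + (-1.0824) + (18.8076) = 22.3439
Denominator Σ(y_t−ȳ)² = 78.1171
r_1 = 22.3439 / 78.1171 = 0.286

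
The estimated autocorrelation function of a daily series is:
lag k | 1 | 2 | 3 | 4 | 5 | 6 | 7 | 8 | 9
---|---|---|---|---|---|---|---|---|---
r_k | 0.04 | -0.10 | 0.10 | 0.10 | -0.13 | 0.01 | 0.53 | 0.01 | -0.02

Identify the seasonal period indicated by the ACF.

7

The largest autocorrelation is r_7 = 0.53; the remaining lags stay at or below 0.10.
The dominant spike at lag 7 indicates a seasonal period of 7.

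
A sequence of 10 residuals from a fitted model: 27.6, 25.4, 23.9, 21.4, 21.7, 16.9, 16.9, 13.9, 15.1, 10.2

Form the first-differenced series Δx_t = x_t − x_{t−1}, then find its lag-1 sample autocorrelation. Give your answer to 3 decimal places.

First differences Δx: -2.2, -1.5, -2.5, 0.3, -4.8, 0.0, -3.0, 1.2, -4.9
Mean of differences = -1.9333
Numerator Σ(Δx_t−Δx̄)(Δx_{t+1}−Δx̄) = -28.2711
Denominator Σ(Δx_t−Δx̄)² = 37.2800
r_1(Δx) = -28.2711 / 37.2800 = -0.758

-0.758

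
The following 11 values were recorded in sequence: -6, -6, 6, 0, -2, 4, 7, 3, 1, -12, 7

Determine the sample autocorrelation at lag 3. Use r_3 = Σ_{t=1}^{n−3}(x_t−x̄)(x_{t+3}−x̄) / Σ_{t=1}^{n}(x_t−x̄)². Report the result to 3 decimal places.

-0.082

Mean x̄ = (-6 − 6 + 6 + 0 − 2 + 4 + 7 + 3 + 1 − 12 + 7)/11 = 0.1818
Numerator Σ_{t=1}^{8}(x_t−x̄)(x_{t+3}−x̄) = -31.2810
Denominator Σ(x_t−x̄)² = 379.6364
r_3 = -31.2810 / 379.6364 = -0.082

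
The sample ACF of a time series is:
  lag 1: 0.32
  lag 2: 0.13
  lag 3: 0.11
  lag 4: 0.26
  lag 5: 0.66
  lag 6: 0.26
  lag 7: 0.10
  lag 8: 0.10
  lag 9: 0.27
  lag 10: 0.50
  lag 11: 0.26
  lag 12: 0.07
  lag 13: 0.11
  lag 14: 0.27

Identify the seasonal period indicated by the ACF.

5

The largest autocorrelation is r_5 = 0.66, with a weaker echo at lag 10 (0.50); the remaining lags stay at or below 0.32. The elevated value at lag 1 (0.32), dropping to 0.13 at lag 2, reflects decaying short-term dependence rather than seasonality.
The dominant spike at lag 5 indicates a seasonal period of 5.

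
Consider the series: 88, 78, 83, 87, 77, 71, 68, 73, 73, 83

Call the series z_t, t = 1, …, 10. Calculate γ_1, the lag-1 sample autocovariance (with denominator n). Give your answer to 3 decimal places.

Mean z̄ = (88 + 78 + 83 + 87 + 77 + 71 + 68 + 73 + 73 + 83)/10 = 78.1000
Σ_{t=1}^{9}(z_t−z̄)(z_{t+1}−z̄) = 164.3900
γ_1 = 164.3900 / 10 = 16.439

16.439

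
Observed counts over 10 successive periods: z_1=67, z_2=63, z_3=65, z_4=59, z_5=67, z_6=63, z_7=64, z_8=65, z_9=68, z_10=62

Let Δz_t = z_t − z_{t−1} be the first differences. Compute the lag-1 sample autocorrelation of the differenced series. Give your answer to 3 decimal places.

-0.641

First differences Δz: -4, 2, -6, 8, -4, 1, 1, 3, -6
Mean of differences = -0.5556
Numerator Σ(Δz_t−Δz̄)(Δz_{t+1}−Δz̄) = -115.5309
Denominator Σ(Δz_t−Δz̄)² = 180.2222
r_1(Δz) = -115.5309 / 180.2222 = -0.641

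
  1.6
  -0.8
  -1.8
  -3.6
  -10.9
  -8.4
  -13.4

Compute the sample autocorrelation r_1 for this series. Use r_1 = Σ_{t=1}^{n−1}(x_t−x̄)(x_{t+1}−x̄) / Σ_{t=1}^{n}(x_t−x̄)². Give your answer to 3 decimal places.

Mean x̄ = (1.6 − 0.8 − 1.8 − 3.6 − 10.9 − 8.4 − 13.4)/7 = -5.3286
Deviations from mean: 6.9286, 4.5286, 3.5286, 1.7286, -5.5714, -3.0714, -8.0714
Numerator Σ_{t=1}^{6}(x_t−x̄)(x_{t+1}−x̄) = 85.7278
Denominator Σ(x_t−x̄)² = 189.5743
r_1 = 85.7278 / 189.5743 = 0.452

0.452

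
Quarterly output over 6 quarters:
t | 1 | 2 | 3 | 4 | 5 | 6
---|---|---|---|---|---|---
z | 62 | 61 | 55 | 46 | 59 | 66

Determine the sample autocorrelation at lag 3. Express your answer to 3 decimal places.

Mean z̄ = (62 + 61 + 55 + 46 + 59 + 66)/6 = 58.1667
Deviations from mean: 3.8333, 2.8333, -3.1667, -12.1667, 0.8333, 7.8333
Numerator Σ_{t=1}^{3}(z_t−z̄)(z_{t+3}−z̄) = -69.0833
Denominator Σ(z_t−z̄)² = 242.8333
r_3 = -69.0833 / 242.8333 = -0.284

-0.284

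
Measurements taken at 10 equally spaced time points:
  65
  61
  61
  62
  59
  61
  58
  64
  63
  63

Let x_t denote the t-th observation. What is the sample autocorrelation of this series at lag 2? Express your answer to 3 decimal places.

0.136

Mean x̄ = (65 + 61 + 61 + 62 + 59 + 61 + 58 + 64 + 63 + 63)/10 = 61.7000
Numerator Σ_{t=1}^{8}(x_t−x̄)(x_{t+2}−x̄) = 5.7200
Denominator Σ(x_t−x̄)² = 42.1000
r_2 = 5.7200 / 42.1000 = 0.136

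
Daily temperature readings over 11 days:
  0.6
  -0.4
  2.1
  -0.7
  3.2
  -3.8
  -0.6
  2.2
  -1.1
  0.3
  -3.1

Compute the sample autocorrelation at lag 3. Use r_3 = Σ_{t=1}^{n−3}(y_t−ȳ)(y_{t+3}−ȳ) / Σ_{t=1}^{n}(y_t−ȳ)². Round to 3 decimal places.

Mean ȳ = (0.6 − 0.4 + 2.1 − 0.7 + 3.2 − 3.8 − 0.6 + 2.2 − 1.1 + 0.3 − 3.1)/11 = -0.1182
Numerator Σ_{t=1}^{8}(y_t−ȳ)(y_{t+3}−ȳ) = -5.0464
Denominator Σ(y_t−ȳ)² = 46.0564
r_3 = -5.0464 / 46.0564 = -0.110

-0.110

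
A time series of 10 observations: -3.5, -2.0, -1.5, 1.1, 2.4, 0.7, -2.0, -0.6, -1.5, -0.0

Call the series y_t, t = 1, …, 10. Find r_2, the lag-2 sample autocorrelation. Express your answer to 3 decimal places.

Mean ȳ = (-3.5 − 2.0 − 1.5 + 1.1 + 2.4 + 0.7 − 2.0 − 0.6 − 1.5 − 0.0)/10 = -0.6900
Numerator Σ_{t=1}^{8}(y_t−ȳ)(y_{t+2}−ȳ) = -2.8832
Denominator Σ(y_t−ȳ)² = 27.8090
r_2 = -2.8832 / 27.8090 = -0.104

-0.104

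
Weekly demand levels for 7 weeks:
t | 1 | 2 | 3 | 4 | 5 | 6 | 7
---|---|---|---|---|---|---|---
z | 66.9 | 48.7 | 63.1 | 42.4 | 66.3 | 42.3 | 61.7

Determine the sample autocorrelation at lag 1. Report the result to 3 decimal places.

Mean z̄ = (66.9 + 48.7 + 63.1 + 42.4 + 66.3 + 42.3 + 61.7)/7 = 55.9143
Deviations from mean: 10.9857, -7.2143, 7.1857, -13.5143, 10.3857, -13.6143, 5.7857
Σ(z_t−z̄)(z_{t+1}−z̄) = (-79.2541) + (-51.8398) + (-97.1098) + (-140.3555) + (-141.3941) + (-78.7684) = -588.7216
Denominator Σ(z_t−z̄)² = 733.6886
r_1 = -588.7216 / 733.6886 = -0.802

-0.802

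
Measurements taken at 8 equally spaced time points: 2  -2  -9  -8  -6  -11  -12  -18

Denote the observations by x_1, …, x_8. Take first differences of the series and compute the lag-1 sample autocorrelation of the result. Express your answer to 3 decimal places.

First differences Δx: -4, -7, 1, 2, -5, -1, -6
Mean of differences = -2.8571
Numerator Σ(Δx_t−Δx̄)(Δx_{t+1}−Δx̄) = -12.7347
Denominator Σ(Δx_t−Δx̄)² = 74.8571
r_1(Δx) = -12.7347 / 74.8571 = -0.170

-0.170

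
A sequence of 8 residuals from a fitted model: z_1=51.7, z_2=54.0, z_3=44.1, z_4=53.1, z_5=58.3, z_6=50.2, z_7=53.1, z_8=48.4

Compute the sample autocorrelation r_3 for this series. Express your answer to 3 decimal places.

Mean z̄ = (51.7 + 54.0 + 44.1 + 53.1 + 58.3 + 50.2 + 53.1 + 48.4)/8 = 51.6125
Σ(z_t−z̄)(z_{t+3}−z̄) = (0.1302) + (15.9664) + (10.6114) + (2.2127) + (-21.4836) = 7.4370
Denominator Σ(z_t−z̄)² = 123.6088
r_3 = 7.4370 / 123.6088 = 0.060

0.060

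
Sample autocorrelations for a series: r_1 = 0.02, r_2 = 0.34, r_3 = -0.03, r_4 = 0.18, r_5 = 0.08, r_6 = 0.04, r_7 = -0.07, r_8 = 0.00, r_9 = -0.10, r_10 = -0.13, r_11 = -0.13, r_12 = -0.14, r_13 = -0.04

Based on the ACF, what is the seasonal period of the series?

2

The largest autocorrelation is r_2 = 0.34, with a weaker echo at lag 4 (0.18); the remaining lags stay at or below 0.08.
The dominant spike at lag 2 indicates a seasonal period of 2.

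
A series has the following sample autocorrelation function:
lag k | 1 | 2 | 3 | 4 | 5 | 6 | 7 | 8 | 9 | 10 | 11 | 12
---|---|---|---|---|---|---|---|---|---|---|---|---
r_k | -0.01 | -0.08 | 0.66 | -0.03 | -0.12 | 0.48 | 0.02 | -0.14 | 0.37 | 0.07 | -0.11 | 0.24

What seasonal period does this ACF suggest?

The largest autocorrelation is r_3 = 0.66, with weaker echoes at lags 6 (0.48), 9 (0.37) and 12 (0.24); the remaining lags stay at or below 0.07.
The dominant spike at lag 3 indicates a seasonal period of 3.

3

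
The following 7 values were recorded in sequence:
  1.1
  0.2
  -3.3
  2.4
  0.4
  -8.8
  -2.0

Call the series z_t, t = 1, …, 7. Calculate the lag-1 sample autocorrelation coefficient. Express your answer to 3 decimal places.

Mean z̄ = (1.1 + 0.2 − 3.3 + 2.4 + 0.4 − 8.8 − 2.0)/7 = -1.4286
Deviations from mean: 2.5286, 1.6286, -1.8714, 3.8286, 1.8286, -7.3714, -0.5714
Numerator Σ_{t=1}^{6}(z_t−z̄)(z_{t+1}−z̄) = -8.3608
Denominator Σ(z_t−z̄)² = 85.2143
r_1 = -8.3608 / 85.2143 = -0.098

-0.098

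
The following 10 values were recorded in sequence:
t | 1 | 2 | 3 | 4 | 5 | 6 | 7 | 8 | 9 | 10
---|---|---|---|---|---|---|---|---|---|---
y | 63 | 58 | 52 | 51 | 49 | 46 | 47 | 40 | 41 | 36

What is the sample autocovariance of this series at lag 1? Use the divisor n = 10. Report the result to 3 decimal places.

Mean ȳ = (63 + 58 + 52 + 51 + 49 + 46 + 47 + 40 + 41 + 36)/10 = 48.3000
Σ_{t=1}^{9}(y_t−ȳ)(y_{t+1}−ȳ) = 352.9100
γ_1 = 352.9100 / 10 = 35.291

35.291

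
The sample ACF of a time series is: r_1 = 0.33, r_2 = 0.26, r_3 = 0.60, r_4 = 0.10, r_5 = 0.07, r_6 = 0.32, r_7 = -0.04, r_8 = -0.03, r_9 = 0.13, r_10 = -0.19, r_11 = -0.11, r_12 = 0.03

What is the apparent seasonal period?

3

The largest autocorrelation is r_3 = 0.60; the remaining lags stay at or below 0.33. The elevated value at lag 1 (0.33), dropping to 0.26 at lag 2, reflects decaying short-term dependence rather than seasonality.
The dominant spike at lag 3 indicates a seasonal period of 3.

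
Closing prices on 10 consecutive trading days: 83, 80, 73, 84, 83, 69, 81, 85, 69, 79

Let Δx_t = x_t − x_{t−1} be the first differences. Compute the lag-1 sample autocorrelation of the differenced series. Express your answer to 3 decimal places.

First differences Δx: -3, -7, 11, -1, -14, 12, 4, -16, 10
Mean of differences = -0.4444
Numerator Σ(Δx_t−Δx̄)(Δx_{t+1}−Δx̄) = -402.0864
Denominator Σ(Δx_t−Δx̄)² = 890.2222
r_1(Δx) = -402.0864 / 890.2222 = -0.452

-0.452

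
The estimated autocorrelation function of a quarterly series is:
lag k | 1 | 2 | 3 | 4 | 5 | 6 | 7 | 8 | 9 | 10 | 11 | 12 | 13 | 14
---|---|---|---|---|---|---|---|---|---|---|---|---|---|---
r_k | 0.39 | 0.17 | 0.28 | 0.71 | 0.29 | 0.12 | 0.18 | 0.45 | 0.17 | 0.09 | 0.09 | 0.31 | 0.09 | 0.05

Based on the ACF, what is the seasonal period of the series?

The largest autocorrelation is r_4 = 0.71, with a weaker echo at lag 8 (0.45); the remaining lags stay at or below 0.39. The elevated value at lag 1 (0.39), dropping to 0.17 at lag 2, reflects decaying short-term dependence rather than seasonality.
The dominant spike at lag 4 indicates a seasonal period of 4.

4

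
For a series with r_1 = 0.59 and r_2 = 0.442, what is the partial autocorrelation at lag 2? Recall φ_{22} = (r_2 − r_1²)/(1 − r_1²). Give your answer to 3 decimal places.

0.144

φ_{22} = (r_2 − r_1²) / (1 − r_1²)
r_1² = (0.59)² = 0.3481
Numerator = 0.442 − 0.3481 = 0.0939; denominator = 1 − 0.3481 = 0.6519
φ_{22} = 0.0939 / 0.6519 = 0.144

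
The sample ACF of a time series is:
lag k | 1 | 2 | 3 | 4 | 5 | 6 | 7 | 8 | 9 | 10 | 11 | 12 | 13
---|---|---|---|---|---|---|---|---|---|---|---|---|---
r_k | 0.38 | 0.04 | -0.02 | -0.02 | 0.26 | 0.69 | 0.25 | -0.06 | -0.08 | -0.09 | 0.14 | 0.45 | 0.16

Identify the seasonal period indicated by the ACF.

The largest autocorrelation is r_6 = 0.69, with a weaker echo at lag 12 (0.45); the remaining lags stay at or below 0.38. The elevated value at lag 1 (0.38), dropping to 0.04 at lag 2, reflects decaying short-term dependence rather than seasonality.
The dominant spike at lag 6 indicates a seasonal period of 6.

6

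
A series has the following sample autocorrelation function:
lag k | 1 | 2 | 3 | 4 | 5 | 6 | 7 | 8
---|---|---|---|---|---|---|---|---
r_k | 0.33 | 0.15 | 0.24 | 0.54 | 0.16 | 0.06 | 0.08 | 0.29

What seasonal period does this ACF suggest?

4

The largest autocorrelation is r_4 = 0.54; the remaining lags stay at or below 0.33. The elevated value at lag 1 (0.33), dropping to 0.15 at lag 2, reflects decaying short-term dependence rather than seasonality.
The dominant spike at lag 4 indicates a seasonal period of 4.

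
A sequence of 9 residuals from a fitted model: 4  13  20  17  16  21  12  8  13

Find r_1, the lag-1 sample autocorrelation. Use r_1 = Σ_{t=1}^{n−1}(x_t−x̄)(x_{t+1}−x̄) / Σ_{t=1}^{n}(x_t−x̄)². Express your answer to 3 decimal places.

Mean x̄ = (4 + 13 + 20 + 17 + 16 + 21 + 12 + 8 + 13)/9 = 13.7778
Numerator Σ_{t=1}^{8}(x_t−x̄)(x_{t+1}−x̄) = 47.9506
Denominator Σ(x_t−x̄)² = 239.5556
r_1 = 47.9506 / 239.5556 = 0.200

0.200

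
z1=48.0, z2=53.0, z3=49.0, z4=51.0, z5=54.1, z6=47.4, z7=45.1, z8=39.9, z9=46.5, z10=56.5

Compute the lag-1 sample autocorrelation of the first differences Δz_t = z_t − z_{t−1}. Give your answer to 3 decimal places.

0.081

First differences Δz: 5.0, -4.0, 2.0, 3.1, -6.7, -2.3, -5.2, 6.6, 10.0
Mean of differences = 0.9444
Numerator Σ(Δz_t−Δz̄)(Δz_{t+1}−Δz̄) = 21.7269
Denominator Σ(Δz_t−Δz̄)² = 267.3622
r_1(Δz) = 21.7269 / 267.3622 = 0.081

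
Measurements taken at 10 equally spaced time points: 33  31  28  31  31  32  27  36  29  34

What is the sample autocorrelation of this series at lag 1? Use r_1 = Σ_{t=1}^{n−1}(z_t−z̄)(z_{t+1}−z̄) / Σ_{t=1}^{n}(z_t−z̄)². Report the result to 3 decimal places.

-0.583

Mean z̄ = (33 + 31 + 28 + 31 + 31 + 32 + 27 + 36 + 29 + 34)/10 = 31.2000
Numerator Σ_{t=1}^{9}(z_t−z̄)(z_{t+1}−z̄) = -39.4400
Denominator Σ(z_t−z̄)² = 67.6000
r_1 = -39.4400 / 67.6000 = -0.583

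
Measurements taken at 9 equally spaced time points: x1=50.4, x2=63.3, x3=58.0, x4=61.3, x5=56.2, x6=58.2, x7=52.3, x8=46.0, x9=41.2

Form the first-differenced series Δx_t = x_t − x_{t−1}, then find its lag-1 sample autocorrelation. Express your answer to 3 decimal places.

First differences Δx: 12.9, -5.3, 3.3, -5.1, 2.0, -5.9, -6.3, -4.8
Mean of differences = -1.1500
Numerator Σ(Δx_t−Δx̄)(Δx_{t+1}−Δx̄) = -78.4975
Denominator Σ(Δx_t−Δx̄)² = 322.3600
r_1(Δx) = -78.4975 / 322.3600 = -0.244

-0.244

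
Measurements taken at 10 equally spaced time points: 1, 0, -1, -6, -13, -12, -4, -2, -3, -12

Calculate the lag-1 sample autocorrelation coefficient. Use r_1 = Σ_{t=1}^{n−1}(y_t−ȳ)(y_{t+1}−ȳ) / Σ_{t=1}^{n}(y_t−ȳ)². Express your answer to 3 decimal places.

Mean ȳ = (1 + 0 − 1 − 6 − 13 − 12 − 4 − 2 − 3 − 12)/10 = -5.2000
Numerator Σ_{t=1}^{9}(y_t−ȳ)(y_{t+1}−ȳ) = 97.7600
Denominator Σ(y_t−ȳ)² = 253.6000
r_1 = 97.7600 / 253.6000 = 0.385

0.385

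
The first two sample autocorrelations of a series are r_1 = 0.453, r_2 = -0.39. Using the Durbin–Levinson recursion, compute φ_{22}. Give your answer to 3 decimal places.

-0.749

φ_{22} = (r_2 − r_1²) / (1 − r_1²)
r_1² = (0.453)² = 0.205209
Numerator = -0.39 − 0.2052 = -0.5952; denominator = 1 − 0.2052 = 0.7948
φ_{22} = -0.5952 / 0.7948 = -0.749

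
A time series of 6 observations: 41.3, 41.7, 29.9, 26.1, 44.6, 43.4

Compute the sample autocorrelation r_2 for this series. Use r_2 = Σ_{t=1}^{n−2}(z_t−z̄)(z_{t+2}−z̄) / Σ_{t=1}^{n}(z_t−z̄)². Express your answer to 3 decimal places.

Mean z̄ = (41.3 + 41.7 + 29.9 + 26.1 + 44.6 + 43.4)/6 = 37.8333
Deviations from mean: 3.4667, 3.8667, -7.9333, -11.7333, 6.7667, 5.5667
Σ(z_t−z̄)(z_{t+2}−z̄) = (-27.5022) + (-45.3689) + (-53.6822) + (-65.3156) = -191.8689
Denominator Σ(z_t−z̄)² = 304.3533
r_2 = -191.8689 / 304.3533 = -0.630

-0.630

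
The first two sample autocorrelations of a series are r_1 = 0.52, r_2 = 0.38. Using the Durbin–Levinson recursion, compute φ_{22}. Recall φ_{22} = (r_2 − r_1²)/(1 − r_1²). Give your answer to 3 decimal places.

0.150

φ_{22} = (r_2 − r_1²) / (1 − r_1²)
r_1² = (0.52)² = 0.2704
Numerator = 0.38 − 0.2704 = 0.1096; denominator = 1 − 0.2704 = 0.7296
φ_{22} = 0.1096 / 0.7296 = 0.150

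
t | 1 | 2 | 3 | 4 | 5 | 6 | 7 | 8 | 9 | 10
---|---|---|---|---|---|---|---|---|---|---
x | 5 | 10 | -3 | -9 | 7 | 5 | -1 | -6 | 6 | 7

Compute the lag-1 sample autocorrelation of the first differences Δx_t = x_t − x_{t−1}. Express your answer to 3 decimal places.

First differences Δx: 5, -13, -6, 16, -2, -6, -5, 12, 1
Mean of differences = 0.2222
Numerator Σ(Δx_t−Δx̄)(Δx_{t+1}−Δx̄) = -120.1605
Denominator Σ(Δx_t−Δx̄)² = 695.5556
r_1(Δx) = -120.1605 / 695.5556 = -0.173

-0.173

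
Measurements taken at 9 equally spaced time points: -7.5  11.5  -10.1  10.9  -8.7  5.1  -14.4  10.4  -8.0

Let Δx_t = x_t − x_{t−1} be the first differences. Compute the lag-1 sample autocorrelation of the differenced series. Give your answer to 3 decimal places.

-0.867

First differences Δx: 19.0, -21.6, 21.0, -19.6, 13.8, -19.5, 24.8, -18.4
Mean of differences = -0.0625
Numerator Σ(Δx_t−Δx̄)(Δx_{t+1}−Δx̄) = -2755.1727
Denominator Σ(Δx_t−Δx̄)² = 3176.9788
r_1(Δx) = -2755.1727 / 3176.9788 = -0.867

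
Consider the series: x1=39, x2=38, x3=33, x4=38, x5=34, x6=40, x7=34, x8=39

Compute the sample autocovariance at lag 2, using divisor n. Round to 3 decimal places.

2.824

Mean x̄ = (39 + 38 + 33 + 38 + 34 + 40 + 34 + 39)/8 = 36.8750
Σ_{t=1}^{6}(x_t−x̄)(x_{t+2}−x̄) = 22.5938
γ_2 = 22.5938 / 8 = 2.824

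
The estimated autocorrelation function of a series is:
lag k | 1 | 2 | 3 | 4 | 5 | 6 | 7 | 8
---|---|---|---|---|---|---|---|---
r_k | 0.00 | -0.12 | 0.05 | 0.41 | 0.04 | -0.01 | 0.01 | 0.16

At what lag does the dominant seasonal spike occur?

4

The largest autocorrelation is r_4 = 0.41, with a weaker echo at lag 8 (0.16); the remaining lags stay at or below 0.05.
The dominant spike at lag 4 indicates a seasonal period of 4.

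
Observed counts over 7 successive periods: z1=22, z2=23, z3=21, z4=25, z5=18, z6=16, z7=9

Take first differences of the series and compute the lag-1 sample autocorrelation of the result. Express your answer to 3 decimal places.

First differences Δz: 1, -2, 4, -7, -2, -7
Mean of differences = -2.1667
Numerator Σ(Δz_t−Δz̄)(Δz_{t+1}−Δz̄) = -29.8611
Denominator Σ(Δz_t−Δz̄)² = 94.8333
r_1(Δz) = -29.8611 / 94.8333 = -0.315

-0.315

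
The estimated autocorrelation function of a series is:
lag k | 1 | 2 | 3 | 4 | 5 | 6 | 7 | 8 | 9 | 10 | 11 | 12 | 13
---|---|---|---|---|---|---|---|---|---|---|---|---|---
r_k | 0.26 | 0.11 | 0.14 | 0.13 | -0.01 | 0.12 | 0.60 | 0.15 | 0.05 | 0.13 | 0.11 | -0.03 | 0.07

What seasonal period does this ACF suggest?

The largest autocorrelation is r_7 = 0.60; the remaining lags stay at or below 0.26. The elevated value at lag 1 (0.26), dropping to 0.11 at lag 2, reflects decaying short-term dependence rather than seasonality.
The dominant spike at lag 7 indicates a seasonal period of 7.

7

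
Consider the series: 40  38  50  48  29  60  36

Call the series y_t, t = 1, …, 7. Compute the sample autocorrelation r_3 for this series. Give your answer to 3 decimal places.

0.217

Mean ȳ = (40 + 38 + 50 + 48 + 29 + 60 + 36)/7 = 43.0000
Deviations from mean: -3.0000, -5.0000, 7.0000, 5.0000, -14.0000, 17.0000, -7.0000
Numerator Σ_{t=1}^{4}(y_t−ȳ)(y_{t+3}−ȳ) = 139.0000
Denominator Σ(y_t−ȳ)² = 642.0000
r_3 = 139.0000 / 642.0000 = 0.217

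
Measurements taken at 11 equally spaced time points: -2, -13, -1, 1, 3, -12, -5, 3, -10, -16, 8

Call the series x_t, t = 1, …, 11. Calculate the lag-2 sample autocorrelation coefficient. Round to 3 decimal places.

Mean x̄ = (-2 − 13 − 1 + 1 + 3 − 12 − 5 + 3 − 10 − 16 + 8)/11 = -4.0000
Numerator Σ_{t=1}^{9}(x_t−x̄)(x_{t+2}−x̄) = -271.0000
Denominator Σ(x_t−x̄)² = 606.0000
r_2 = -271.0000 / 606.0000 = -0.447

-0.447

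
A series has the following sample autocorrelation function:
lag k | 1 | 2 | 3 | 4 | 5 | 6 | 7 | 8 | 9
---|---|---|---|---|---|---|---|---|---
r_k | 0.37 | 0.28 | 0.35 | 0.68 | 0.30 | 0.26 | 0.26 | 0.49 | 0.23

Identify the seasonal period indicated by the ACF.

4

The largest autocorrelation is r_4 = 0.68, with a weaker echo at lag 8 (0.49); the remaining lags stay at or below 0.37. The elevated value at lag 1 (0.37), dropping to 0.28 at lag 2, reflects decaying short-term dependence rather than seasonality.
The dominant spike at lag 4 indicates a seasonal period of 4.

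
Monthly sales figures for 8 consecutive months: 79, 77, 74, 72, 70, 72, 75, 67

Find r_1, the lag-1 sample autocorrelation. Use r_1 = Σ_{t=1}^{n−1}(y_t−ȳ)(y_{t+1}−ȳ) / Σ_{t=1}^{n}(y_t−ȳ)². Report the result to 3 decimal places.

Mean ȳ = (79 + 77 + 74 + 72 + 70 + 72 + 75 + 67)/8 = 73.2500
Deviations from mean: 5.7500, 3.7500, 0.7500, -1.2500, -3.2500, -1.2500, 1.7500, -6.2500
Σ(y_t−ȳ)(y_{t+1}−ȳ) = (21.5625) + (2.8125) + (-0.9375) + (4.0625) + (4.0625) + (-2.1875) + (-10.9375) = 18.4375
Denominator Σ(y_t−ȳ)² = 103.5000
r_1 = 18.4375 / 103.5000 = 0.178

0.178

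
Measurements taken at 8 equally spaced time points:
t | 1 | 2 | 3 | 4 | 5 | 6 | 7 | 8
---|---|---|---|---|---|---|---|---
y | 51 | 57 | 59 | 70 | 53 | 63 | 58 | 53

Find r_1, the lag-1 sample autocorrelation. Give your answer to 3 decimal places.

Mean ȳ = (51 + 57 + 59 + 70 + 53 + 63 + 58 + 53)/8 = 58.0000
Deviations from mean: -7.0000, -1.0000, 1.0000, 12.0000, -5.0000, 5.0000, 0.0000, -5.0000
Σ(y_t−ȳ)(y_{t+1}−ȳ) = (7.0000) + (-1.0000) + (12.0000) + (-60.0000) + (-25.0000) + (0.0000) + (0.0000) = -67.0000
Denominator Σ(y_t−ȳ)² = 270.0000
r_1 = -67.0000 / 270.0000 = -0.248

-0.248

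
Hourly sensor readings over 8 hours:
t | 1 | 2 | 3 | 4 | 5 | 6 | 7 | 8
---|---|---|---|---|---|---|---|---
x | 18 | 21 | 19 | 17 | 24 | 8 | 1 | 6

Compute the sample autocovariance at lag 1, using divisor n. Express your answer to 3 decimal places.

28.555

Mean x̄ = (18 + 21 + 19 + 17 + 24 + 8 + 1 + 6)/8 = 14.2500
Deviations: 3.7500, 6.7500, 4.7500, 2.7500, 9.7500, -6.2500, -13.2500, -8.2500
Σ_{t=1}^{7}(x_t−x̄)(x_{t+1}−x̄) = 228.4375
γ_1 = 228.4375 / 8 = 28.555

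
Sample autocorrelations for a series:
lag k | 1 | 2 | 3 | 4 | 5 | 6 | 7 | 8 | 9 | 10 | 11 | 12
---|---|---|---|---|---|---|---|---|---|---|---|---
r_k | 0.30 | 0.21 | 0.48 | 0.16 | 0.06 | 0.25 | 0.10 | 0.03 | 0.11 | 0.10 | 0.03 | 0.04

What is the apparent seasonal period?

The largest autocorrelation is r_3 = 0.48; the remaining lags stay at or below 0.30. The elevated value at lag 1 (0.30), dropping to 0.21 at lag 2, reflects decaying short-term dependence rather than seasonality.
The dominant spike at lag 3 indicates a seasonal period of 3.

3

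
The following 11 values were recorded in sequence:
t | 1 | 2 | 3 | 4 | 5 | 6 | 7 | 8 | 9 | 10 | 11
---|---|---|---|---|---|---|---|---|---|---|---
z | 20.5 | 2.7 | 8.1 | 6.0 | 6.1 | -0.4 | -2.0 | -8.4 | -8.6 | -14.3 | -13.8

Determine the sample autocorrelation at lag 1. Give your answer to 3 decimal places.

0.511

Mean z̄ = (20.5 + 2.7 + 8.1 + 6.0 + 6.1 − 0.4 − 2.0 − 8.4 − 8.6 − 14.3 − 13.8)/11 = -0.3727
Numerator Σ_{t=1}^{10}(z_t−z̄)(z_{t+1}−z̄) = 565.9756
Denominator Σ(z_t−z̄)² = 1108.4418
r_1 = 565.9756 / 1108.4418 = 0.511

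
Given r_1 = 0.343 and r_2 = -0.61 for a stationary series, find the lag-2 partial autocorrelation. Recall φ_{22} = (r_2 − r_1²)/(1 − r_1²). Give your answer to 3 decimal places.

-0.825

φ_{22} = (r_2 − r_1²) / (1 − r_1²)
r_1² = (0.343)² = 0.117649
Numerator = -0.61 − 0.1176 = -0.7276; denominator = 1 − 0.1176 = 0.8824
φ_{22} = -0.7276 / 0.8824 = -0.825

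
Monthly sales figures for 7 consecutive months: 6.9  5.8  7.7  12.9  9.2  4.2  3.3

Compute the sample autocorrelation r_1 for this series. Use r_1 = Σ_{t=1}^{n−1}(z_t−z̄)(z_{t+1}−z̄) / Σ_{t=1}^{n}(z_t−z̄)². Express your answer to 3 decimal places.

0.316

Mean z̄ = (6.9 + 5.8 + 7.7 + 12.9 + 9.2 + 4.2 + 3.3)/7 = 7.1429
Deviations from mean: -0.2429, -1.3429, 0.5571, 5.7571, 2.0571, -2.9429, -3.8429
Σ(z_t−z̄)(z_{t+1}−z̄) = (0.3261) + (-0.7482) + (3.2076) + (11.8433) + (-6.0539) + (11.3090) = 19.8839
Denominator Σ(z_t−z̄)² = 62.9771
r_1 = 19.8839 / 62.9771 = 0.316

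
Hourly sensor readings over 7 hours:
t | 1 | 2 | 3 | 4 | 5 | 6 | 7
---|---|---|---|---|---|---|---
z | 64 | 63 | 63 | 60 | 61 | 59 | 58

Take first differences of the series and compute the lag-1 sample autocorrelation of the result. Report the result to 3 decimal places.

-0.800

First differences Δz: -1, 0, -3, 1, -2, -1
Mean of differences = -1.0000
Numerator Σ(Δz_t−Δz̄)(Δz_{t+1}−Δz̄) = -8.0000
Denominator Σ(Δz_t−Δz̄)² = 10.0000
r_1(Δz) = -8.0000 / 10.0000 = -0.800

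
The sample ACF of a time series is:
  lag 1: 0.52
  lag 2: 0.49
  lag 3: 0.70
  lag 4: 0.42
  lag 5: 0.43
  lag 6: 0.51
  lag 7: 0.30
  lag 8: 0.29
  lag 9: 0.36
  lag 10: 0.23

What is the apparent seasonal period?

The largest autocorrelation is r_3 = 0.70; the remaining lags stay at or below 0.52. The elevated value at lag 1 (0.52), dropping to 0.49 at lag 2, reflects decaying short-term dependence rather than seasonality.
The dominant spike at lag 3 indicates a seasonal period of 3.

3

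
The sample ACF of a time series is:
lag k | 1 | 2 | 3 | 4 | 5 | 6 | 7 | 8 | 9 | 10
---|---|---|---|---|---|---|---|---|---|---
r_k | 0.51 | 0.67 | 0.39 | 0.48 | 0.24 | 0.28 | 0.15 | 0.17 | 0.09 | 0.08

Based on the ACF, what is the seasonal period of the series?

2

The largest autocorrelation is r_2 = 0.67; the remaining lags stay at or below 0.51.
The dominant spike at lag 2 indicates a seasonal period of 2.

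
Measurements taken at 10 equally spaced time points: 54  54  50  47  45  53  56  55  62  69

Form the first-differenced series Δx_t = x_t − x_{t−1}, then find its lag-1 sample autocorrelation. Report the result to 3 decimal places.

First differences Δx: 0, -4, -3, -2, 8, 3, -1, 7, 7
Mean of differences = 1.6667
Numerator Σ(Δx_t−Δx̄)(Δx_{t+1}−Δx̄) = 48.8889
Denominator Σ(Δx_t−Δx̄)² = 176.0000
r_1(Δx) = 48.8889 / 176.0000 = 0.278

0.278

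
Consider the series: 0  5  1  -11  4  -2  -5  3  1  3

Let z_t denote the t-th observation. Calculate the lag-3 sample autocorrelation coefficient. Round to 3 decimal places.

Mean z̄ = (0 + 5 + 1 − 11 + 4 − 2 − 5 + 3 + 1 + 3)/10 = -0.1000
Σ(z_t−z̄)(z_{t+3}−z̄) = (-1.0900) + (20.9100) + (-2.0900) + (53.4100) + (12.7100) + (-2.0900) + (-15.1900) = 66.5700
Denominator Σ(z_t−z̄)² = 210.9000
r_3 = 66.5700 / 210.9000 = 0.316

0.316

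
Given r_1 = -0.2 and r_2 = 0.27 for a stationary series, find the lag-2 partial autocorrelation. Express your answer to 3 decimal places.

φ_{22} = (r_2 − r_1²) / (1 − r_1²)
r_1² = (-0.2)² = 0.04
Numerator = 0.27 − 0.0400 = 0.2300; denominator = 1 − 0.0400 = 0.9600
φ_{22} = 0.2300 / 0.9600 = 0.240

0.240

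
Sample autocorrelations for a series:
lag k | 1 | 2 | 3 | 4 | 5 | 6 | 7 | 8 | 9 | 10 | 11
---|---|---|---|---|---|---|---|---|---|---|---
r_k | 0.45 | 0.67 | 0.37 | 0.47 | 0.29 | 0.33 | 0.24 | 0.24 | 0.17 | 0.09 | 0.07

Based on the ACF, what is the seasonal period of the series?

The largest autocorrelation is r_2 = 0.67, with a weaker echo at lag 4 (0.47); the remaining lags stay at or below 0.45.
The dominant spike at lag 2 indicates a seasonal period of 2.

2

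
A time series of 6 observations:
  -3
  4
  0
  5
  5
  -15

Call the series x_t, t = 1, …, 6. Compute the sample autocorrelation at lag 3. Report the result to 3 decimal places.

Mean x̄ = (-3 + 4 + 0 + 5 + 5 − 15)/6 = -0.6667
Deviations from mean: -2.3333, 4.6667, 0.6667, 5.6667, 5.6667, -14.3333
Numerator Σ_{t=1}^{3}(x_t−x̄)(x_{t+3}−x̄) = 3.6667
Denominator Σ(x_t−x̄)² = 297.3333
r_3 = 3.6667 / 297.3333 = 0.012

0.012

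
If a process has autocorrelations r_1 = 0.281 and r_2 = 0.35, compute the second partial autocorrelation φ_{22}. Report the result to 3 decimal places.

φ_{22} = (r_2 − r_1²) / (1 − r_1²)
r_1² = (0.281)² = 0.078961
Numerator = 0.35 − 0.0790 = 0.2710; denominator = 1 − 0.0790 = 0.9210
φ_{22} = 0.2710 / 0.9210 = 0.294

0.294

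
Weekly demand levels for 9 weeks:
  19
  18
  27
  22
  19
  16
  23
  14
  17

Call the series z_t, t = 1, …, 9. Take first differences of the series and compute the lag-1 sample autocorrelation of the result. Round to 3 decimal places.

-0.539

First differences Δz: -1, 9, -5, -3, -3, 7, -9, 3
Mean of differences = -0.2500
Numerator Σ(Δz_t−Δz̄)(Δz_{t+1}−Δz̄) = -142.0625
Denominator Σ(Δz_t−Δz̄)² = 263.5000
r_1(Δz) = -142.0625 / 263.5000 = -0.539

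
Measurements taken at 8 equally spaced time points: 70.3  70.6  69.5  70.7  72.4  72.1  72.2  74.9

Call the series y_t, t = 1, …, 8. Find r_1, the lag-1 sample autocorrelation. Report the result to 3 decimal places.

0.360

Mean ȳ = (70.3 + 70.6 + 69.5 + 70.7 + 72.4 + 72.1 + 72.2 + 74.9)/8 = 71.5875
Deviations from mean: -1.2875, -0.9875, -2.0875, -0.8875, 0.8125, 0.5125, 0.6125, 3.3125
Numerator Σ_{t=1}^{7}(y_t−ȳ)(y_{t+1}−ȳ) = 7.2236
Denominator Σ(y_t−ȳ)² = 20.0488
r_1 = 7.2236 / 20.0488 = 0.360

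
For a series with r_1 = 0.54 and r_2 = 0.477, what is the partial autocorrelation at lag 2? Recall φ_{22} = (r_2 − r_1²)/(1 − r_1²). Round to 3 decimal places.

φ_{22} = (r_2 − r_1²) / (1 − r_1²)
r_1² = (0.54)² = 0.2916
Numerator = 0.477 − 0.2916 = 0.1854; denominator = 1 − 0.2916 = 0.7084
φ_{22} = 0.1854 / 0.7084 = 0.262

0.262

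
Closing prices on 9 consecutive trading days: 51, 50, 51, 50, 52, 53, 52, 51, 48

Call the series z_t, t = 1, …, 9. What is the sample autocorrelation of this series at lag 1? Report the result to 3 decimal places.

0.190

Mean z̄ = (51 + 50 + 51 + 50 + 52 + 53 + 52 + 51 + 48)/9 = 50.8889
Numerator Σ_{t=1}^{8}(z_t−z̄)(z_{t+1}−z̄) = 3.2099
Denominator Σ(z_t−z̄)² = 16.8889
r_1 = 3.2099 / 16.8889 = 0.190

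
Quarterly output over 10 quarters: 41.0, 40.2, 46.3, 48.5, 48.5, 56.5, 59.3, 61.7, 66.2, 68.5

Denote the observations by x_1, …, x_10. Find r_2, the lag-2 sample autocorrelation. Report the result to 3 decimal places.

0.397

Mean x̄ = (41.0 + 40.2 + 46.3 + 48.5 + 48.5 + 56.5 + 59.3 + 61.7 + 66.2 + 68.5)/10 = 53.6700
Numerator Σ_{t=1}^{8}(x_t−x̄)(x_{t+2}−x̄) = 369.7362
Denominator Σ(x_t−x̄)² = 930.8610
r_2 = 369.7362 / 930.8610 = 0.397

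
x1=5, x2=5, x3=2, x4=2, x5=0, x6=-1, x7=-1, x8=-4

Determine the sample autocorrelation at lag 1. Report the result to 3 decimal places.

0.529

Mean x̄ = (5 + 5 + 2 + 2 + 0 − 1 − 1 − 4)/8 = 1.0000
Numerator Σ_{t=1}^{7}(x_t−x̄)(x_{t+1}−x̄) = 36.0000
Denominator Σ(x_t−x̄)² = 68.0000
r_1 = 36.0000 / 68.0000 = 0.529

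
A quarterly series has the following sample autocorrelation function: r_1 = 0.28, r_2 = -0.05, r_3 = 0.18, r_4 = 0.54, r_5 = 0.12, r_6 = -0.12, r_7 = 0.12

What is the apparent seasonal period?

The largest autocorrelation is r_4 = 0.54; the remaining lags stay at or below 0.28.
The dominant spike at lag 4 indicates a seasonal period of 4.

4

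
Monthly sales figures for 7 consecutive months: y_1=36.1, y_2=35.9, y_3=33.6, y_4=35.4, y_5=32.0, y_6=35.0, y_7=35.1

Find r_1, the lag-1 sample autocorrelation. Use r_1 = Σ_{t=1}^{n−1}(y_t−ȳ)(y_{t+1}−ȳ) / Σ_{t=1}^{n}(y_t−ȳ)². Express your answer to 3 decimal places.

Mean ȳ = (36.1 + 35.9 + 33.6 + 35.4 + 32.0 + 35.0 + 35.1)/7 = 34.7286
Deviations from mean: 1.3714, 1.1714, -1.1286, 0.6714, -2.7286, 0.2714, 0.3714
Numerator Σ_{t=1}^{6}(y_t−ȳ)(y_{t+1}−ȳ) = -2.9451
Denominator Σ(y_t−ȳ)² = 12.6343
r_1 = -2.9451 / 12.6343 = -0.233

-0.233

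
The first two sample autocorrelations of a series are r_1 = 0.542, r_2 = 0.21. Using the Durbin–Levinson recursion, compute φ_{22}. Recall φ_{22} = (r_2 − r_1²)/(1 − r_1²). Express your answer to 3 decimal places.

φ_{22} = (r_2 − r_1²) / (1 − r_1²)
r_1² = (0.542)² = 0.293764
Numerator = 0.21 − 0.2938 = -0.0838; denominator = 1 − 0.2938 = 0.7062
φ_{22} = -0.0838 / 0.7062 = -0.119

-0.119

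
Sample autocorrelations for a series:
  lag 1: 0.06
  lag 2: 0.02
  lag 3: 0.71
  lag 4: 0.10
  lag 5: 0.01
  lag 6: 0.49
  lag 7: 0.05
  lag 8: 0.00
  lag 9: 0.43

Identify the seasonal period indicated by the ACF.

The largest autocorrelation is r_3 = 0.71, with weaker echoes at lags 6 (0.49) and 9 (0.43); the remaining lags stay at or below 0.10.
The dominant spike at lag 3 indicates a seasonal period of 3.

3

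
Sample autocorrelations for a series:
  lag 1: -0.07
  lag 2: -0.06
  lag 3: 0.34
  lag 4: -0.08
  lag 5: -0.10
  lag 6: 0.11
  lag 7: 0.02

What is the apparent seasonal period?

The largest autocorrelation is r_3 = 0.34; the remaining lags stay at or below 0.11.
The dominant spike at lag 3 indicates a seasonal period of 3.

3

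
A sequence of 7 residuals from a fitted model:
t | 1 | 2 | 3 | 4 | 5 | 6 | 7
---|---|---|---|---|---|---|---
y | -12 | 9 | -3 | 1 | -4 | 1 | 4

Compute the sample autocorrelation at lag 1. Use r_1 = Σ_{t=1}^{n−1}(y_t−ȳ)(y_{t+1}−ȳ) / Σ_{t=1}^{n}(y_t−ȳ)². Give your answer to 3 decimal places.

Mean ȳ = (-12 + 9 − 3 + 1 − 4 + 1 + 4)/7 = -0.5714
Numerator Σ_{t=1}^{6}(y_t−ȳ)(y_{t+1}−ȳ) = -140.0408
Denominator Σ(y_t−ȳ)² = 265.7143
r_1 = -140.0408 / 265.7143 = -0.527

-0.527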